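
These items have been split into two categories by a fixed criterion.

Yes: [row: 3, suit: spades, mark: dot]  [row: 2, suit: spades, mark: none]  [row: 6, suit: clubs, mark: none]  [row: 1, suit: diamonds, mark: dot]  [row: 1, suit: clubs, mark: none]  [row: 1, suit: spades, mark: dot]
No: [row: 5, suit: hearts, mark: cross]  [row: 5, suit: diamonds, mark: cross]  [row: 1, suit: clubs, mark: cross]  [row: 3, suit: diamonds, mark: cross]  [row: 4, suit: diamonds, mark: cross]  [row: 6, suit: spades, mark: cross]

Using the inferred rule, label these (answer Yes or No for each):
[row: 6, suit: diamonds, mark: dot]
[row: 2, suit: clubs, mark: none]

Yes, Yes

The rule appears to be: mark is not cross.
[row: 6, suit: diamonds, mark: dot]: mark is dot, passes → Yes. [row: 2, suit: clubs, mark: none]: mark is none, passes → Yes.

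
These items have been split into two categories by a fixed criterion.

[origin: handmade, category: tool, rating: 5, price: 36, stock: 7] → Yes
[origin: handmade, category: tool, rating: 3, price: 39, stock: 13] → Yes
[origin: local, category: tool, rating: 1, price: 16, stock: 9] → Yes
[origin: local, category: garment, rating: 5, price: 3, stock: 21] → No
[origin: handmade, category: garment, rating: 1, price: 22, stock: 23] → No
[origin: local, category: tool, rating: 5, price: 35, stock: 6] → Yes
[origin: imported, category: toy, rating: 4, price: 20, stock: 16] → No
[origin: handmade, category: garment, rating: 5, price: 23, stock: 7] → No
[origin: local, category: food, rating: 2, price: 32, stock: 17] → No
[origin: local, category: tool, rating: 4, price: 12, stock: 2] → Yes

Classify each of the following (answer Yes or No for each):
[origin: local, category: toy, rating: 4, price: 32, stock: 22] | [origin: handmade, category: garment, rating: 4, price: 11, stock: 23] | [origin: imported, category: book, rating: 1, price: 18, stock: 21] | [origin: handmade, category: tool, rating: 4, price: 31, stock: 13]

No, No, No, Yes

Looking at the examples, the only property every 'Yes' case has and every 'No' case lacks is: category is tool.
[origin: local, category: toy, rating: 4, price: 32, stock: 22]: category is toy — does not satisfy this, so No. [origin: handmade, category: garment, rating: 4, price: 11, stock: 23]: category is garment — does not satisfy this, so No. [origin: imported, category: book, rating: 1, price: 18, stock: 21]: category is book — does not satisfy this, so No. [origin: handmade, category: tool, rating: 4, price: 31, stock: 13]: category is tool — checks out, so Yes.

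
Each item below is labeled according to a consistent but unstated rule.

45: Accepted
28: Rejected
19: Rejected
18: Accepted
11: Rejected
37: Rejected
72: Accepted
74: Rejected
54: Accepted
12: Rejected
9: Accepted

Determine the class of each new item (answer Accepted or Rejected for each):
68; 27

The simplest hypothesis consistent with all the labels is: multiple of 9.

Rejected, Accepted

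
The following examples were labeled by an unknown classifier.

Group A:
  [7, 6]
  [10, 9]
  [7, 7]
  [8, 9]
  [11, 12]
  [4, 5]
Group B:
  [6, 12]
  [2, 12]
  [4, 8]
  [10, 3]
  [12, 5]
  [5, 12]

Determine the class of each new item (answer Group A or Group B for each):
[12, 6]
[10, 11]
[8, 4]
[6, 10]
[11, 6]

Group B, Group A, Group B, Group B, Group B

A rule that fits every label: |first − second| ≤ 1 — true of each 'Group A' example, false of each 'Group B' one.
[12, 6] → |12−6| = 6 → Group B. [10, 11] → |10−11| = 1 → Group A. [8, 4] → |8−4| = 4 → Group B. [6, 10] → |6−10| = 4 → Group B. [11, 6] → |11−6| = 5 → Group B.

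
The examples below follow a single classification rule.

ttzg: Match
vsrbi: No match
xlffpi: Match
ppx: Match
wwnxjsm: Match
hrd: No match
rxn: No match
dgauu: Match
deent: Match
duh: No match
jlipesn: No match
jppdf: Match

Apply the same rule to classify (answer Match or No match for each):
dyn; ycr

The distinguishing property — has a double letter — holds for all the 'Match' cases and none of the 'No match' cases.
dyn — no doubled letter, hence No match.
ycr — no doubled letter, hence No match.

No match, No match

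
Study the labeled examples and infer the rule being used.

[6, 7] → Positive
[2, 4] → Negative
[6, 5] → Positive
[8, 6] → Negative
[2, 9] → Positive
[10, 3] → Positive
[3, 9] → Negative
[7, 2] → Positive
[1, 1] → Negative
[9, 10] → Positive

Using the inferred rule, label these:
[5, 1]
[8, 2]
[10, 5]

The simplest hypothesis consistent with all the labels is: sum is odd.
[5, 1] — 5+1 = 6, hence Negative.
[8, 2] — 8+2 = 10, hence Negative.
[10, 5] — 10+5 = 15, hence Positive.

Negative, Negative, Positive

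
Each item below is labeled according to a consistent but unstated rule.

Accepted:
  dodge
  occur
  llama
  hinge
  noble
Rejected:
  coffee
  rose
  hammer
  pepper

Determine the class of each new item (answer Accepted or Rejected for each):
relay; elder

Accepted, Accepted

A rule that fits every label: odd length — true of each 'Accepted' example, false of each 'Rejected' one.
relay: length 5, satisfies this → Accepted.
elder: length 5, satisfies this → Accepted.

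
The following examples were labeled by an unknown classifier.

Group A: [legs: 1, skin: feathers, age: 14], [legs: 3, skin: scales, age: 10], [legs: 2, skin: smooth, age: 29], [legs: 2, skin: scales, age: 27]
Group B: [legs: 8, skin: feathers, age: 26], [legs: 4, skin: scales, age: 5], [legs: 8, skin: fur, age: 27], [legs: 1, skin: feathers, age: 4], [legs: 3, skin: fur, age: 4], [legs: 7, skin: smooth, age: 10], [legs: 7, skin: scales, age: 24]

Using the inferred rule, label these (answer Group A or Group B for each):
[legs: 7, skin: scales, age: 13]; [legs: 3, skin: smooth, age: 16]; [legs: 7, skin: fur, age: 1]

The classifier is using: age ≥ 5 AND legs ≤ 3.
[legs: 7, skin: scales, age: 13]: Group B (age = 13, legs = 7).
[legs: 3, skin: smooth, age: 16]: Group A (age = 16, legs = 3).
[legs: 7, skin: fur, age: 1]: Group B (age = 1, legs = 7).

Group B, Group A, Group B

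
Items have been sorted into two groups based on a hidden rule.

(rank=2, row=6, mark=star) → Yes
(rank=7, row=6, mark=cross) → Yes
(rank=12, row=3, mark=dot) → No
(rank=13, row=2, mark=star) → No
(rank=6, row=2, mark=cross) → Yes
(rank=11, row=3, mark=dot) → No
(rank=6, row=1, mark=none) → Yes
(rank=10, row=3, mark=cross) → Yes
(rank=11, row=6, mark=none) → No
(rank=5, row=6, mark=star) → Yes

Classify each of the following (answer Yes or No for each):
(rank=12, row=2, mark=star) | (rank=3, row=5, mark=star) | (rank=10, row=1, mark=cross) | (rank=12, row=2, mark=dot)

Rule: rank ≤ 10. This holds for each 'Yes' example and fails for each 'No' one.
No: (rank=12, row=2, mark=star), since rank = 12. Yes: (rank=3, row=5, mark=star), since rank = 3. Yes: (rank=10, row=1, mark=cross), since rank = 10. No: (rank=12, row=2, mark=dot), since rank = 12.

No, Yes, Yes, No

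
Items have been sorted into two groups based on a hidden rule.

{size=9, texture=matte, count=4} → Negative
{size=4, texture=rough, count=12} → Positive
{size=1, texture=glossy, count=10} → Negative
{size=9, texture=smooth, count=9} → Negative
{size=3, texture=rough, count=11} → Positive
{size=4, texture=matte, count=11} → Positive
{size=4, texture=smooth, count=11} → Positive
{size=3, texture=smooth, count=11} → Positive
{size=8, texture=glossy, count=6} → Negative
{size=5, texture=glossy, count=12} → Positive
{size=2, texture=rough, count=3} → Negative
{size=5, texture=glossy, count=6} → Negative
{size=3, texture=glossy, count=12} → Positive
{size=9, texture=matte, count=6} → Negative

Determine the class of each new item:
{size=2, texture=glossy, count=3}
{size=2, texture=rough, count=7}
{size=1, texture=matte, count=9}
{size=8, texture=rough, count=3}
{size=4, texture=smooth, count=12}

The common property of the 'Positive' items is: count ≥ 11. No 'Negative' item has it.
Negative: {size=2, texture=glossy, count=3}, since count = 3. Negative: {size=2, texture=rough, count=7}, since count = 7. Negative: {size=1, texture=matte, count=9}, since count = 9. Negative: {size=8, texture=rough, count=3}, since count = 3. Positive: {size=4, texture=smooth, count=12}, since count = 12.

Negative, Negative, Negative, Negative, Positive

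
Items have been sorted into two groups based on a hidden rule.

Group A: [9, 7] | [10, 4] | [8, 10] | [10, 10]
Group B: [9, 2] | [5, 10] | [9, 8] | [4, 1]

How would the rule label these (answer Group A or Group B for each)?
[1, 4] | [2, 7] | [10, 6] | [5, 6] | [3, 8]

Group B, Group B, Group A, Group B, Group B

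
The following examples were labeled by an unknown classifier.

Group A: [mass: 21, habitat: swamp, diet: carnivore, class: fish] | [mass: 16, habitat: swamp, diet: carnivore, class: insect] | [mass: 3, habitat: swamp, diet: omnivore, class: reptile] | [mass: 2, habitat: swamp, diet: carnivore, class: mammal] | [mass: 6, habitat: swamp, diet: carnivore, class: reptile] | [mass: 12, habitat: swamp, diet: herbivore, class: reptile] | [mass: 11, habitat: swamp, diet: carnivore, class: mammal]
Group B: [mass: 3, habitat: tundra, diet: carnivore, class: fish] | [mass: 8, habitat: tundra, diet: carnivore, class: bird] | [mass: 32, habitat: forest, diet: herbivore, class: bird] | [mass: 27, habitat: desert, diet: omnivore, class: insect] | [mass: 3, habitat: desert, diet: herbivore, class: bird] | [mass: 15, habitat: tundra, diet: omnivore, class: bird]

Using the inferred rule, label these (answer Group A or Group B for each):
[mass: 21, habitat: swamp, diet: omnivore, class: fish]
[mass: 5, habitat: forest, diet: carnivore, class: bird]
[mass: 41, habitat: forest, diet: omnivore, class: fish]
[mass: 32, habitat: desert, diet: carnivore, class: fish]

Group A, Group B, Group B, Group B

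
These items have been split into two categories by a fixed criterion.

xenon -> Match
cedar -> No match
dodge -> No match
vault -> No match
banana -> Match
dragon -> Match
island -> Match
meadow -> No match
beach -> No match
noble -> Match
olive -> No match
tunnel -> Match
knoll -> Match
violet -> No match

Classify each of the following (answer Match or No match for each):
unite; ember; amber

Match, No match, No match

Every 'Match' example satisfies: contains 'n'. None of the 'No match' examples do.
unite — has 'n', hence Match.
ember — no 'n', hence No match.
amber — no 'n', hence No match.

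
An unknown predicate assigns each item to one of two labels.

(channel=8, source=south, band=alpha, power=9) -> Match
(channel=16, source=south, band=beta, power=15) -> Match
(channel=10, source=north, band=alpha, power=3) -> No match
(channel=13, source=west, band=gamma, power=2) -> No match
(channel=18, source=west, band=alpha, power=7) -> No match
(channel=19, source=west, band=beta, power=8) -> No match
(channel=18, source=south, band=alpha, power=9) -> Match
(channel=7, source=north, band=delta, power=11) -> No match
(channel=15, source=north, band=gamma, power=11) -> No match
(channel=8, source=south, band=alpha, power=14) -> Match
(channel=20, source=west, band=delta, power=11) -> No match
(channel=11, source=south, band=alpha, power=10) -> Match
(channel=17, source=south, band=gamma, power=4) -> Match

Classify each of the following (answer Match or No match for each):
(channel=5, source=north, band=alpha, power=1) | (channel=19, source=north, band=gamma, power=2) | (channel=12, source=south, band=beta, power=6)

No match, No match, Match

Every 'Match' example satisfies: source is south. None of the 'No match' examples do.
(channel=5, source=north, band=alpha, power=1) — source is north, hence No match. (channel=19, source=north, band=gamma, power=2) — source is north, hence No match. (channel=12, source=south, band=beta, power=6) — source is south, hence Match.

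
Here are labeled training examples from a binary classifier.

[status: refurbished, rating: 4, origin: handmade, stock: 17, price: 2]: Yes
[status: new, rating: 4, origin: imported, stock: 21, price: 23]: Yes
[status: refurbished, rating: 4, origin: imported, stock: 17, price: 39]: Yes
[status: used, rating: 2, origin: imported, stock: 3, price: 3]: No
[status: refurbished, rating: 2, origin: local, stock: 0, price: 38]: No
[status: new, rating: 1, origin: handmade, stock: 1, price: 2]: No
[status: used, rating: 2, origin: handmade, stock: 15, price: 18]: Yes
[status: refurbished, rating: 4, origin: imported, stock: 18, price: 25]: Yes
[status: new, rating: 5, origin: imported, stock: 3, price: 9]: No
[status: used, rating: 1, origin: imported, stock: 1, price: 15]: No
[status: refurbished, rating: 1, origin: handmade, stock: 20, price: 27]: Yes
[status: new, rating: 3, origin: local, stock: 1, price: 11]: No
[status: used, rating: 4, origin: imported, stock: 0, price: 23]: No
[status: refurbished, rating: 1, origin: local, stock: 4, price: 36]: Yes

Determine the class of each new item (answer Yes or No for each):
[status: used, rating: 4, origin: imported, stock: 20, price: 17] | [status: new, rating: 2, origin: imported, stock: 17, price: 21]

Yes, Yes

Every 'Yes' example satisfies: stock ≥ 4. None of the 'No' examples do.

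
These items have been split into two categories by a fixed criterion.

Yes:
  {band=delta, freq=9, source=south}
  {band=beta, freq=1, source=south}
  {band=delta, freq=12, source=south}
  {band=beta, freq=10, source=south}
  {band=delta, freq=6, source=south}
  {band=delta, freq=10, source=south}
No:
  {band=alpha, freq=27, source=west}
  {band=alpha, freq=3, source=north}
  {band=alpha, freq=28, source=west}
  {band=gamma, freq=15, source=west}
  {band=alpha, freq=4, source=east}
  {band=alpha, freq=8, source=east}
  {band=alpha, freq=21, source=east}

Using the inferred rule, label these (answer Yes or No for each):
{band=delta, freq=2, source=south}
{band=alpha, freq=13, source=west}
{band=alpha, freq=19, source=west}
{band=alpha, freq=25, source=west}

Yes, No, No, No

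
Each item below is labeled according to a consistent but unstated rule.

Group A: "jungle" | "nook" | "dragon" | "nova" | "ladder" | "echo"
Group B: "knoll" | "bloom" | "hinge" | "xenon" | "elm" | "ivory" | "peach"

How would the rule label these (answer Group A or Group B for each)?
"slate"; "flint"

The rule appears to be: even length.
"slate": Group B (length 5).
"flint": Group B (length 5).

Group B, Group B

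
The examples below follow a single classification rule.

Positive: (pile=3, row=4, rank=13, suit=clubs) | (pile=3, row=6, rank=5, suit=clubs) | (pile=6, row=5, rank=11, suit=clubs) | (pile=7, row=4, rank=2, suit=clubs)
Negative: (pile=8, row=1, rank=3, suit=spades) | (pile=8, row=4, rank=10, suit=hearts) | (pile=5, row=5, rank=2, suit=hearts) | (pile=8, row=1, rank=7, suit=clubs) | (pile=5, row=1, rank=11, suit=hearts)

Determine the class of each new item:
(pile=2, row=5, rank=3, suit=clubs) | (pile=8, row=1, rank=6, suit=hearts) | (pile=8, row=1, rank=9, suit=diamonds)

All 'Positive' examples share one property — suit is clubs AND row ≥ 4 — and every 'Negative' example lacks it.
(pile=2, row=5, rank=3, suit=clubs): Positive (suit is clubs, row = 5).
(pile=8, row=1, rank=6, suit=hearts): Negative (suit is hearts, row = 1).
(pile=8, row=1, rank=9, suit=diamonds): Negative (suit is diamonds, row = 1).

Positive, Negative, Negative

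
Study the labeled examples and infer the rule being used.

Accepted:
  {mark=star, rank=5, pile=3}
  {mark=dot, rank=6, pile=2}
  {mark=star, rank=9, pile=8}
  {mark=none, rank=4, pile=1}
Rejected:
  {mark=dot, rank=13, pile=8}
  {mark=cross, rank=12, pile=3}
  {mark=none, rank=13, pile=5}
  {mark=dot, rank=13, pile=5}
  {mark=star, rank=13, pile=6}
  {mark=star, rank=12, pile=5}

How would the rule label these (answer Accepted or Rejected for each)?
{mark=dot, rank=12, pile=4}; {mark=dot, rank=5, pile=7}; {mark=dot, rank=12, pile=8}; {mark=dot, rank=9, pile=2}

Rejected, Accepted, Rejected, Accepted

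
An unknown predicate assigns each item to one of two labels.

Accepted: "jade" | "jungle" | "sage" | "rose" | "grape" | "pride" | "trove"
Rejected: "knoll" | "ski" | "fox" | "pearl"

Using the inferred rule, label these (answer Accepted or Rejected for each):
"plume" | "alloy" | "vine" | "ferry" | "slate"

Looking at the examples, the only property every 'Accepted' case has and every 'Rejected' case lacks is: ends with 'e'.
"plume": Accepted (ends with 'e').
"alloy": Rejected (ends with 'y').
"vine": Accepted (ends with 'e').
"ferry": Rejected (ends with 'y').
"slate": Accepted (ends with 'e').

Accepted, Rejected, Accepted, Rejected, Accepted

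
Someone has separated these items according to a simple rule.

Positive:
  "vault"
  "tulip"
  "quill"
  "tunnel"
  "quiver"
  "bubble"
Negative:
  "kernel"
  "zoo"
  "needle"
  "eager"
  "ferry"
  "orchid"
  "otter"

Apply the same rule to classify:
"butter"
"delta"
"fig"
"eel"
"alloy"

Positive, Negative, Negative, Negative, Negative

Every 'Positive' example satisfies: contains 'u'. None of the 'Negative' examples do.
"butter" → has 'u' → Positive. "delta" → no 'u' → Negative. "fig" → no 'u' → Negative. "eel" → no 'u' → Negative. "alloy" → no 'u' → Negative.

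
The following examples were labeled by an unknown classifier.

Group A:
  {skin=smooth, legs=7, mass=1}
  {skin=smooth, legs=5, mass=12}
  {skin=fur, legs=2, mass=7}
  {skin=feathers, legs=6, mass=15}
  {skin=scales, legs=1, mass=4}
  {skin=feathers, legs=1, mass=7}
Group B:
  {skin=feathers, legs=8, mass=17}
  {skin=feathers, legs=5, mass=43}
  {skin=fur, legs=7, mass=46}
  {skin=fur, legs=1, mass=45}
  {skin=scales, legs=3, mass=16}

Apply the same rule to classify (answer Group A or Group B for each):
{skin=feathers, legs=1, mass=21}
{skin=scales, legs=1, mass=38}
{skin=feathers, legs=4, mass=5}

Rule: mass ≤ 15. This holds for each 'Group A' example and fails for each 'Group B' one.
{skin=feathers, legs=1, mass=21}: Group B (mass = 21). {skin=scales, legs=1, mass=38}: Group B (mass = 38). {skin=feathers, legs=4, mass=5}: Group A (mass = 5).

Group B, Group B, Group A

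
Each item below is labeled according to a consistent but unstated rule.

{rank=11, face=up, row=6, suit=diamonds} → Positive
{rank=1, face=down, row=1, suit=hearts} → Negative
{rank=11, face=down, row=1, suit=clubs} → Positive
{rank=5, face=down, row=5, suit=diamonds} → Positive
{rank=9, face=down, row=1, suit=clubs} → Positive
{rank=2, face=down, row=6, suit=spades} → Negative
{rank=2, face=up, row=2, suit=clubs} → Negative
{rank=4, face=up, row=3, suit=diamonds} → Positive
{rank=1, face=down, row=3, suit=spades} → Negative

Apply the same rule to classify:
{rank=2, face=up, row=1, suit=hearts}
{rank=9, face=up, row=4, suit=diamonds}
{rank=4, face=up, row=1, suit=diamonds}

Negative, Positive, Positive

The distinguishing property — rank ≥ 4 — holds for all the 'Positive' cases and none of the 'Negative' cases.
{rank=2, face=up, row=1, suit=hearts}: rank = 2, does not pass → Negative. {rank=9, face=up, row=4, suit=diamonds}: rank = 9, meets the rule → Positive. {rank=4, face=up, row=1, suit=diamonds}: rank = 4, meets the rule → Positive.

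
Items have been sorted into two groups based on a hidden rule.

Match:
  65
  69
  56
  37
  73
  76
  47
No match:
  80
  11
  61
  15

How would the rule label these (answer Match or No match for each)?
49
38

Match, Match

The classifier is using: digit sum ≥ 9.
Match: 49, since digit sum 4+9 = 13.
Match: 38, since digit sum 3+8 = 11.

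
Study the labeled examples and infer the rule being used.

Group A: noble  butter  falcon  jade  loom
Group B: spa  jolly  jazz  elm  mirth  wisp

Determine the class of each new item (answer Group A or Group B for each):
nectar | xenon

Group A, Group A

The distinguishing property — has ≥ 2 vowels — holds for all the 'Group A' cases and none of the 'Group B' cases.
nectar: 2 vowels, has this property → Group A.
xenon: 2 vowels, has this property → Group A.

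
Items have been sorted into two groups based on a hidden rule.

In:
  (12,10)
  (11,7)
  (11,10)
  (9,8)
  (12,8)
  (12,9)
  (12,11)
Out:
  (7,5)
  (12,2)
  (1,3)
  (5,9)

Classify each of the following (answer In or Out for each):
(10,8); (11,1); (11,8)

In, Out, In

'In' ⟺ sum ≥ 17.
In: (10,8), since 10+8 = 18. Out: (11,1), since 11+1 = 12. In: (11,8), since 11+8 = 19.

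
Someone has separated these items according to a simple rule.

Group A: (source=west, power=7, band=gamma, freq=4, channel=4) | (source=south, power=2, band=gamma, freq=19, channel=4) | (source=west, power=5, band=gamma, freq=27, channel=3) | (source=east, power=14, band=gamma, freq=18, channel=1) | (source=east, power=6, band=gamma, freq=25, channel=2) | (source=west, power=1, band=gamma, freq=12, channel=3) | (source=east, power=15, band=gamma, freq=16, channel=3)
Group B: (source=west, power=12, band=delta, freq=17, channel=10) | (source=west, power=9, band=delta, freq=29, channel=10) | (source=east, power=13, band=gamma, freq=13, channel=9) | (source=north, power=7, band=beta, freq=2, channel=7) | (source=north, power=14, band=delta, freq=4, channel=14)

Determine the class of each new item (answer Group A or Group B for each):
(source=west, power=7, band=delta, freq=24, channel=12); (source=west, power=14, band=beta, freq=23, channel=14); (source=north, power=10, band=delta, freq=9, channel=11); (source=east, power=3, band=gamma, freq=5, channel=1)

The rule appears to be: channel ≤ 4.
(source=west, power=7, band=delta, freq=24, channel=12): Group B (channel = 12).
(source=west, power=14, band=beta, freq=23, channel=14): Group B (channel = 14).
(source=north, power=10, band=delta, freq=9, channel=11): Group B (channel = 11).
(source=east, power=3, band=gamma, freq=5, channel=1): Group A (channel = 1).

Group B, Group B, Group B, Group A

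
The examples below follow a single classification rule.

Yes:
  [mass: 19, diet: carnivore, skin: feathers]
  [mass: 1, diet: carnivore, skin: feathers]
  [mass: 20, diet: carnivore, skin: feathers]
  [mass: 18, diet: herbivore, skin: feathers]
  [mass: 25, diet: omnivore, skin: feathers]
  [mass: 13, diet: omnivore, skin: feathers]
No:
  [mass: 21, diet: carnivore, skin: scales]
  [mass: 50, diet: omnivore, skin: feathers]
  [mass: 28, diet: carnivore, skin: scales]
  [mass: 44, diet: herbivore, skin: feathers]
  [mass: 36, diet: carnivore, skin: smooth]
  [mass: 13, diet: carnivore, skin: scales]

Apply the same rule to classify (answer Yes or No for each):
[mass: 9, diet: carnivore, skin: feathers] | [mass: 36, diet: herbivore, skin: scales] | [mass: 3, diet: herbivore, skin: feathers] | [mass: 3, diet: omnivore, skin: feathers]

Every 'Yes' example satisfies: skin is feathers AND mass ≤ 25. None of the 'No' examples do.
[mass: 9, diet: carnivore, skin: feathers]: skin is feathers, mass = 9, checks out → Yes. [mass: 36, diet: herbivore, skin: scales]: skin is scales, mass = 36, fails this test → No. [mass: 3, diet: herbivore, skin: feathers]: skin is feathers, mass = 3, checks out → Yes. [mass: 3, diet: omnivore, skin: feathers]: skin is feathers, mass = 3, checks out → Yes.

Yes, No, Yes, Yes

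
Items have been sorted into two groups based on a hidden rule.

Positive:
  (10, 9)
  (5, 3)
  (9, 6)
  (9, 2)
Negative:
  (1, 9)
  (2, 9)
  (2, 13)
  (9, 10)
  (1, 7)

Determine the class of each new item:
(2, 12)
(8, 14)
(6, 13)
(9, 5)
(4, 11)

The simplest hypothesis consistent with all the labels is: first > second.

Negative, Negative, Negative, Positive, Negative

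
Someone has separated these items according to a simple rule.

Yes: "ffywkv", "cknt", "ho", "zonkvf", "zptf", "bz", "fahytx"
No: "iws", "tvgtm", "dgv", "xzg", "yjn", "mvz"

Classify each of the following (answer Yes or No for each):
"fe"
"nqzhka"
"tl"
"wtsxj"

Yes, Yes, Yes, No

The common property of the 'Yes' items is: even length. No 'No' item has it.
Yes: "fe", since length 2. Yes: "nqzhka", since length 6. Yes: "tl", since length 2. No: "wtsxj", since length 5.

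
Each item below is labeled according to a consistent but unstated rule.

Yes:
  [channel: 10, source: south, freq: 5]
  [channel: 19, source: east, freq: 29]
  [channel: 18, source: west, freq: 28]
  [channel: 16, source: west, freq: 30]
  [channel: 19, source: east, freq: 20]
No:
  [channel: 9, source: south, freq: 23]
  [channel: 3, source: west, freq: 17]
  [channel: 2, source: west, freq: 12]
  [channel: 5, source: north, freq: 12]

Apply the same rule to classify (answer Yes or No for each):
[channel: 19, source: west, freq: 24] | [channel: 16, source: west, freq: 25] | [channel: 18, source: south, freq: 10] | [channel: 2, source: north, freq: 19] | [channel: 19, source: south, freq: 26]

Yes, Yes, Yes, No, Yes

'Yes' ⟺ channel ≥ 10.
[channel: 19, source: west, freq: 24] → channel = 19 → Yes. [channel: 16, source: west, freq: 25] → channel = 16 → Yes. [channel: 18, source: south, freq: 10] → channel = 18 → Yes. [channel: 2, source: north, freq: 19] → channel = 2 → No. [channel: 19, source: south, freq: 26] → channel = 19 → Yes.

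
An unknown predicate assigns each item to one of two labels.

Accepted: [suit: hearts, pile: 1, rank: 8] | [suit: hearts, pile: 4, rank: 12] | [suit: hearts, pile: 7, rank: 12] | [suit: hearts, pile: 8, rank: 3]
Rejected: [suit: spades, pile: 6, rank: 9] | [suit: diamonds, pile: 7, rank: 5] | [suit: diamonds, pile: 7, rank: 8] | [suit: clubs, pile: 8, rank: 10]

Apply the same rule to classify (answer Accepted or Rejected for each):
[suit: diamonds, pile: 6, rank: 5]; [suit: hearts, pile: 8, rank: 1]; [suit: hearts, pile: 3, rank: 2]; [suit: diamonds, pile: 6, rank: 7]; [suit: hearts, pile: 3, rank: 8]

Rejected, Accepted, Accepted, Rejected, Accepted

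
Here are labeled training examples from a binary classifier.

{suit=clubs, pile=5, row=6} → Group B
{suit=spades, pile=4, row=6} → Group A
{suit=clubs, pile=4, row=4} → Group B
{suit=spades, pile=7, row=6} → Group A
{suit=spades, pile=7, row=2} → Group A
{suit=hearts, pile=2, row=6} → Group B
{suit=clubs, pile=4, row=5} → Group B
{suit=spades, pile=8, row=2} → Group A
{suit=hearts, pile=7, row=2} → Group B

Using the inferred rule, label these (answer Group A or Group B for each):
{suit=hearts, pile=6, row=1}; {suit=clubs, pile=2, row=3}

Group B, Group B

Comparing the two groups points to one rule — suit is spades.
{suit=hearts, pile=6, row=1} → suit is hearts → Group B. {suit=clubs, pile=2, row=3} → suit is clubs → Group B.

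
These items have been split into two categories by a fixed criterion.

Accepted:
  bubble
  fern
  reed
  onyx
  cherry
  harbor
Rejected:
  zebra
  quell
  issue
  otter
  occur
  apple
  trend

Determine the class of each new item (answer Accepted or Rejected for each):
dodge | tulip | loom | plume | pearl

Rejected, Rejected, Accepted, Rejected, Rejected

The rule appears to be: even length.
dodge: Rejected (length 5). tulip: Rejected (length 5). loom: Accepted (length 4). plume: Rejected (length 5). pearl: Rejected (length 5).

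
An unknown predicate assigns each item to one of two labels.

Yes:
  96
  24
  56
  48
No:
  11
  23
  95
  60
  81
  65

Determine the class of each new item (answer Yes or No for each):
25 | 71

'Yes' ⟺ multiple of 8.

No, No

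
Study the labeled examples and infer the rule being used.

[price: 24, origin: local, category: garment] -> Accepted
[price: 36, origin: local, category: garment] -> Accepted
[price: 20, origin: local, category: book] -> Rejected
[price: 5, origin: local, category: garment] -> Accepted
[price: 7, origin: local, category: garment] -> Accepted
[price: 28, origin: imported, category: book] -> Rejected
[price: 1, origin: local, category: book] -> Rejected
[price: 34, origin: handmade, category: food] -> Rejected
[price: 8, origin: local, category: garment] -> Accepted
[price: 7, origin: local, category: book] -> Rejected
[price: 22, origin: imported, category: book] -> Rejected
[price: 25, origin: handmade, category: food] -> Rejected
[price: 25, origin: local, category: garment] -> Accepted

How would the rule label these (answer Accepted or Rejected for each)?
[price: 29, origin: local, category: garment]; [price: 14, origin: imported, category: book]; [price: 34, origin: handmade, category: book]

Accepted, Rejected, Rejected

One predicate separates the groups cleanly: category is garment.
Accepted: [price: 29, origin: local, category: garment], since category is garment. Rejected: [price: 14, origin: imported, category: book], since category is book. Rejected: [price: 34, origin: handmade, category: book], since category is book.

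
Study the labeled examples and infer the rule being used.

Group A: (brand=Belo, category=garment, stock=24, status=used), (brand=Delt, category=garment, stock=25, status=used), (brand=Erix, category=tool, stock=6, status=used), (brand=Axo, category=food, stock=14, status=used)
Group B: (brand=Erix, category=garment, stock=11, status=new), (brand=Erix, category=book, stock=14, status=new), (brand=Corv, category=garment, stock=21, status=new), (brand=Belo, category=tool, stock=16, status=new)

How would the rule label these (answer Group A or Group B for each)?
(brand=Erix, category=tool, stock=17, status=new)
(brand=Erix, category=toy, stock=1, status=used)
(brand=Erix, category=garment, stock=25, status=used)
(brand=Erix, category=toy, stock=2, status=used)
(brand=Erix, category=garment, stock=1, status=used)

Group B, Group A, Group A, Group A, Group A

A rule that fits every label: status is used — true of each 'Group A' example, false of each 'Group B' one.
(brand=Erix, category=tool, stock=17, status=new): Group B (status is new). (brand=Erix, category=toy, stock=1, status=used): Group A (status is used). (brand=Erix, category=garment, stock=25, status=used): Group A (status is used). (brand=Erix, category=toy, stock=2, status=used): Group A (status is used). (brand=Erix, category=garment, stock=1, status=used): Group A (status is used).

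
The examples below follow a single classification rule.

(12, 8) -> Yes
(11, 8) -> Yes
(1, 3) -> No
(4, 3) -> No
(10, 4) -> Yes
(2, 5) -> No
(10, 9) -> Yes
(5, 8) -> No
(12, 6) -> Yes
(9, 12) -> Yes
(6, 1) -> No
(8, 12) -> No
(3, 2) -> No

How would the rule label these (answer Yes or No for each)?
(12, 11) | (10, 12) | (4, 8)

Yes, Yes, No

All 'Yes' examples share one property — first ≥ 9 — and every 'No' example lacks it.
(12, 11): first 12 — fits, so Yes.
(10, 12): first 10 — fits, so Yes.
(4, 8): first 4 — fails the rule, so No.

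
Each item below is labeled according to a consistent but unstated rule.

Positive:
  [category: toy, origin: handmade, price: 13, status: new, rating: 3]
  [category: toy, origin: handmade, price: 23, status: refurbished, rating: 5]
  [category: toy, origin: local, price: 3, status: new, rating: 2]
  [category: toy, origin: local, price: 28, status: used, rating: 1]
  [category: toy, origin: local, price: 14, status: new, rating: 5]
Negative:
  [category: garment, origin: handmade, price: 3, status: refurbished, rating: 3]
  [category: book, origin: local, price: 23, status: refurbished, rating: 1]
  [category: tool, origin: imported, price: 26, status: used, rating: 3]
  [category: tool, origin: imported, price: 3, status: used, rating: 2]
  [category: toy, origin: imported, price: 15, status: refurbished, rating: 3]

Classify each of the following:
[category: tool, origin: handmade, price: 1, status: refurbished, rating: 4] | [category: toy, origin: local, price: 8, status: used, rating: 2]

Negative, Positive

'Positive' ⟺ category is toy AND price ≠ 15.
[category: tool, origin: handmade, price: 1, status: refurbished, rating: 4]: Negative (category is tool, price = 1). [category: toy, origin: local, price: 8, status: used, rating: 2]: Positive (category is toy, price = 8).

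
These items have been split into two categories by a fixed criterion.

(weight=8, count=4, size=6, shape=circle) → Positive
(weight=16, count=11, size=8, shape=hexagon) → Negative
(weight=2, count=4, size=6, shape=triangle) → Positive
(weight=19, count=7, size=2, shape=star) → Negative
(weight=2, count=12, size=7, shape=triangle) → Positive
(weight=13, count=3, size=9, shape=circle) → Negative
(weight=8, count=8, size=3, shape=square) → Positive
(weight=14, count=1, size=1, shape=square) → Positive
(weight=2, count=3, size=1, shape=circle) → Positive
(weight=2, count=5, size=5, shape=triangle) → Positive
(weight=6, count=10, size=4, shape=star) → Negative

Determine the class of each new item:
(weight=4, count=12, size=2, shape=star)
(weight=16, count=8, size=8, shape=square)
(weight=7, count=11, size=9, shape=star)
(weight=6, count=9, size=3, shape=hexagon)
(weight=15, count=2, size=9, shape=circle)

Negative, Negative, Negative, Positive, Negative

Rule: shape is not star AND size ≤ 7. This holds for each 'Positive' example and fails for each 'Negative' one.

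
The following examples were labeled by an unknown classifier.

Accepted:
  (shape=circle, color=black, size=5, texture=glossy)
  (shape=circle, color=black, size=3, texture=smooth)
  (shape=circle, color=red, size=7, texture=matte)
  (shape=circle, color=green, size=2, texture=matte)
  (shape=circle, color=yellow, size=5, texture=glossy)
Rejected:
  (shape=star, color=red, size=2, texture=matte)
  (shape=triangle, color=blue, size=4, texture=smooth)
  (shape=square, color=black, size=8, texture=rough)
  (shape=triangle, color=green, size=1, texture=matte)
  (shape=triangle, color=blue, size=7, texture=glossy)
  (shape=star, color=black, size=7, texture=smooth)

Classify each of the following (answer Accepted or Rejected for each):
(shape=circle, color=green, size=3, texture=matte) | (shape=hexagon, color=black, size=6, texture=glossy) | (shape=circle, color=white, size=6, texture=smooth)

Accepted, Rejected, Accepted

A rule that fits every label: shape is circle — true of each 'Accepted' example, false of each 'Rejected' one.
(shape=circle, color=green, size=3, texture=matte): Accepted (shape is circle).
(shape=hexagon, color=black, size=6, texture=glossy): Rejected (shape is hexagon).
(shape=circle, color=white, size=6, texture=smooth): Accepted (shape is circle).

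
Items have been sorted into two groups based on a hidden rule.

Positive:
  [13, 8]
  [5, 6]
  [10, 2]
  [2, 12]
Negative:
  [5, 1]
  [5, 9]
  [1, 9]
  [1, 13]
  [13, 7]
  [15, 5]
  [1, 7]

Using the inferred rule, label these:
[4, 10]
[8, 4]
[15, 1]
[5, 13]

Positive, Positive, Negative, Negative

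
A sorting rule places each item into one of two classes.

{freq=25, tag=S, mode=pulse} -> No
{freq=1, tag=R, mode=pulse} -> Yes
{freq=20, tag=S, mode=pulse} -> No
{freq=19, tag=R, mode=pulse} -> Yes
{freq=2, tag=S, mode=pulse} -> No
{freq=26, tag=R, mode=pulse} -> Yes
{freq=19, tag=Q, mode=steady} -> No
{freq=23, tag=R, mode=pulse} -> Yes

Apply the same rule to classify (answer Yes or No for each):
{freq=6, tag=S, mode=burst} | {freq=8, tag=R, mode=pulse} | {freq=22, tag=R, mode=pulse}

No, Yes, Yes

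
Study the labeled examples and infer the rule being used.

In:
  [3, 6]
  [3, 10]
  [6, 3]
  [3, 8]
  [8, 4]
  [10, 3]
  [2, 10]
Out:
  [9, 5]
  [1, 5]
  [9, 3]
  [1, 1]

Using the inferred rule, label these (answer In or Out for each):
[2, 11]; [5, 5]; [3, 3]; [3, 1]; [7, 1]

The distinguishing property — product is even — holds for all the 'In' cases and none of the 'Out' cases.
[2, 11]: 2·11 = 22 — fits, so In. [5, 5]: 5·5 = 25 — fails the rule, so Out. [3, 3]: 3·3 = 9 — fails the rule, so Out. [3, 1]: 3·1 = 3 — fails the rule, so Out. [7, 1]: 7·1 = 7 — fails the rule, so Out.

In, Out, Out, Out, Out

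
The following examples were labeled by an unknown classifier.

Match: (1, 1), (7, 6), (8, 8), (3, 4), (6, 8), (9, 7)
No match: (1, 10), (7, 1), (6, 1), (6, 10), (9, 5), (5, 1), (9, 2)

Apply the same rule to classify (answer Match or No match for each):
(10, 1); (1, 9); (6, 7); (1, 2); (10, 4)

No match, No match, Match, Match, No match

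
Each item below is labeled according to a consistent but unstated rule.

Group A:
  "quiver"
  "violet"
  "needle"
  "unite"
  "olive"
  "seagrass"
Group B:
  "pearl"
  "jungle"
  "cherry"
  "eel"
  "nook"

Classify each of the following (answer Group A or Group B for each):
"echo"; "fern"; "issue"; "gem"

The classifier is using: has ≥ 3 vowels.

Group B, Group B, Group A, Group B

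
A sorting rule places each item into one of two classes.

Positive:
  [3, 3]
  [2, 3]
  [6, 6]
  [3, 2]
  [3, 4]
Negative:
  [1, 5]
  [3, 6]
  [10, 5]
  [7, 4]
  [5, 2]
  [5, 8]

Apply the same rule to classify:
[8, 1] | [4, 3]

Negative, Positive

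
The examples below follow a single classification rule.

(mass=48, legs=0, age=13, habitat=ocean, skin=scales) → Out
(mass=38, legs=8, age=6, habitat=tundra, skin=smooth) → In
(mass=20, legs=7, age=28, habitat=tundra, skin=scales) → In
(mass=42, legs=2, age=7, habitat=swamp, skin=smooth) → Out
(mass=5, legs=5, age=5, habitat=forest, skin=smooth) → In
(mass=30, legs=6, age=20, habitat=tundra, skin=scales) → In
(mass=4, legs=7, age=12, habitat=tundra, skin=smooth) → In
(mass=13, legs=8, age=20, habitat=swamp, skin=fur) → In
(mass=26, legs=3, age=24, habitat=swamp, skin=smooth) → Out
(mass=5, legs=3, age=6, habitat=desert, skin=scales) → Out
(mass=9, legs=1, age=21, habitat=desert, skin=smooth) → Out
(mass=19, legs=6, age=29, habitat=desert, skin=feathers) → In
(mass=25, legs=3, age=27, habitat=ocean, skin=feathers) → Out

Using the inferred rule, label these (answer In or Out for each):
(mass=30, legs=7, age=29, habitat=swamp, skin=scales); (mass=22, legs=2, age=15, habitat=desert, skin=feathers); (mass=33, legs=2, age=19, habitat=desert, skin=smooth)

In, Out, Out

The rule appears to be: legs ≥ 5.
In: (mass=30, legs=7, age=29, habitat=swamp, skin=scales), since legs = 7. Out: (mass=22, legs=2, age=15, habitat=desert, skin=feathers), since legs = 2. Out: (mass=33, legs=2, age=19, habitat=desert, skin=smooth), since legs = 2.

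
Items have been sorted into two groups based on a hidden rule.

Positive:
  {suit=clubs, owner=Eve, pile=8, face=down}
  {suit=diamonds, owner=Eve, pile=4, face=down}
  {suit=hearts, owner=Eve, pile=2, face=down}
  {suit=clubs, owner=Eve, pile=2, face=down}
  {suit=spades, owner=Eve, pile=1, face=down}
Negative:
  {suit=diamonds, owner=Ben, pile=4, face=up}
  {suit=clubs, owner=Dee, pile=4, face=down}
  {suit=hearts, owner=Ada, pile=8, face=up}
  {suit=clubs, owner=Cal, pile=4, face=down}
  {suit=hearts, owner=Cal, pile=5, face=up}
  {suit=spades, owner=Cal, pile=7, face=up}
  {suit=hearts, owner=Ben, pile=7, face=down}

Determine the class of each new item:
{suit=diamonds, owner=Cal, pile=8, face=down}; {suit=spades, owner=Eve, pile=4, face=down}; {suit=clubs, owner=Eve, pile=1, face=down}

The pattern is that an item is 'Positive' exactly when: owner is Eve.

Negative, Positive, Positive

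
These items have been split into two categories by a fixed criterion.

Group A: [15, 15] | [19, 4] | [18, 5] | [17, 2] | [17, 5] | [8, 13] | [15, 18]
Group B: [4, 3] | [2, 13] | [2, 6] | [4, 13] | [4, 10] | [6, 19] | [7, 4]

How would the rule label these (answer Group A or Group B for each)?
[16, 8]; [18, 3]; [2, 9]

One predicate separates the groups cleanly: first ≥ 8.

Group A, Group A, Group B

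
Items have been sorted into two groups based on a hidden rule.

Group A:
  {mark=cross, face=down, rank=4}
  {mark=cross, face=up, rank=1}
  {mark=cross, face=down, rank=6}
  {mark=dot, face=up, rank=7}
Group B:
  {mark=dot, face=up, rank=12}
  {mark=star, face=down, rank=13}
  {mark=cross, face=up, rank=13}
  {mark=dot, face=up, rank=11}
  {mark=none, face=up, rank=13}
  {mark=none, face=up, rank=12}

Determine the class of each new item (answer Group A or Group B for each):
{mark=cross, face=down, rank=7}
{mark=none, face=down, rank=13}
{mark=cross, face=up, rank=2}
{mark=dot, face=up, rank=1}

Group A, Group B, Group A, Group A

Rule: rank ≤ 7. This holds for each 'Group A' example and fails for each 'Group B' one.
Group A: {mark=cross, face=down, rank=7}, since rank = 7.
Group B: {mark=none, face=down, rank=13}, since rank = 13.
Group A: {mark=cross, face=up, rank=2}, since rank = 2.
Group A: {mark=dot, face=up, rank=1}, since rank = 1.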